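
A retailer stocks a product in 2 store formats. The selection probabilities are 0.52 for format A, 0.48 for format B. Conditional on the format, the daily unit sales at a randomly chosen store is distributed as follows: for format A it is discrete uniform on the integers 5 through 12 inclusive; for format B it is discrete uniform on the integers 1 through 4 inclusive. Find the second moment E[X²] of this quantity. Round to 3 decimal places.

For each component E[X²] = Var + (mean)², giving A: 77.5; B: 7.5.
Overall E[X²] = 0.52·77.5 + 0.48·7.5 = 43.9.

43.900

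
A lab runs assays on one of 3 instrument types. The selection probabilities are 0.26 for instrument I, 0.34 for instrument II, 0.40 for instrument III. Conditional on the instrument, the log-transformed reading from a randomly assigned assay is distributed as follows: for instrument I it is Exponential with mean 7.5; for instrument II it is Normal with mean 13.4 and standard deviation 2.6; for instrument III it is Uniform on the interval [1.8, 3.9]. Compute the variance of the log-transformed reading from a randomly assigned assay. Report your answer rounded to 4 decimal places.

Per component, I: μ=7.5, E[X²]=112.5; II: μ=13.4, E[X²]=186.32; III: μ=2.85, E[X²]=8.49.
E[X] = 0.26·7.5 + 0.34·13.4 + 0.4·2.85 = 7.646.
E[X²] = 0.26·112.5 + 0.34·186.32 + 0.4·8.49 = 95.9948.
Var(X) = E[X²] − (E[X])² = 95.9948 − 58.4613 = 37.5335.

37.5335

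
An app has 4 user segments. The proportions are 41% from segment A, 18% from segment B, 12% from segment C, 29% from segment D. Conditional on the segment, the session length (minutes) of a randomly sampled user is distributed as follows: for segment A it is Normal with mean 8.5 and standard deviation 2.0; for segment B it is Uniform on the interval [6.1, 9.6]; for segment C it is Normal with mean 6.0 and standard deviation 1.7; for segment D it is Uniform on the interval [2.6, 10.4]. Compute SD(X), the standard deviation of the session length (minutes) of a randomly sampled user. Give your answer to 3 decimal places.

Per component, A: μ=8.5, E[X²]=76.25; B: μ=7.85, E[X²]=62.6433; C: μ=6, E[X²]=38.89; D: μ=6.5, E[X²]=47.32.
E[X] = 0.41·8.5 + 0.18·7.85 + 0.12·6 + 0.29·6.5 = 7.503.
E[X²] = 0.41·76.25 + 0.18·62.6433 + 0.12·38.89 + 0.29·47.32 = 60.9279.
Var(X) = E[X²] − (E[X])² = 60.9279 − 56.295 = 4.63289.
SD(X) = √4.63289 = 2.15242.

2.152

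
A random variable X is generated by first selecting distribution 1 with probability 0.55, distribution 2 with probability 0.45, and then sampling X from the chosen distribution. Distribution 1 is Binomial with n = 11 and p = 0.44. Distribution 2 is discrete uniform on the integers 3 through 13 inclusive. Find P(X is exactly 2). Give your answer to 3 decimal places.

0.032

Conditional on each component, P(X = 2): 1: 0.0576714; 2: 0.
By total probability, P(X = 2) = 0.55·0.0576714 + 0.45·0 = 0.0317193.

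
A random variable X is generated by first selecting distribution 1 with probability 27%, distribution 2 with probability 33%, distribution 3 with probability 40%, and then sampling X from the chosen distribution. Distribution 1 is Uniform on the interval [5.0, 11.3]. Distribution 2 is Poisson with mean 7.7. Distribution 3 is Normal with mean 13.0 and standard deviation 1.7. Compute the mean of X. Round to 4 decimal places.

9.9415

Component means — 1: 8.15; 2: 7.7; 3: 13.
E[X] = 0.27·8.15 + 0.33·7.7 + 0.4·13 = 9.9415.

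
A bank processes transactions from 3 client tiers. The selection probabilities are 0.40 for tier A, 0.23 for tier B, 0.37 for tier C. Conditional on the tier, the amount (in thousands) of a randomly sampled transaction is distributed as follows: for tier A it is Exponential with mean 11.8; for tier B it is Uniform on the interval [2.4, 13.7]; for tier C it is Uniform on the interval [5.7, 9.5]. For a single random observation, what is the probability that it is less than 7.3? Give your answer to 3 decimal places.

0.440

Conditional on each tier, P(X < 7.3): A: 0.461326; B: 0.433628; C: 0.421053.
By total probability, P(X < 7.3) = 0.4·0.461326 + 0.23·0.433628 + 0.37·0.421053 = 0.440054.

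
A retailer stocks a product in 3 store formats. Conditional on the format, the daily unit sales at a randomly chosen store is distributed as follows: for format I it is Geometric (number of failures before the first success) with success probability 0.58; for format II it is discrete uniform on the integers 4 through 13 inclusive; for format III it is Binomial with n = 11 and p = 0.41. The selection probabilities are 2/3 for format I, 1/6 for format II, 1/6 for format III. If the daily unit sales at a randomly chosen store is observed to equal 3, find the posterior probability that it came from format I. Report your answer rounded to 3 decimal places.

0.507

Likelihoods P(X=3 | ·): I: 0.042971; II: 0; III: 0.166975.
Posterior ∝ prior × likelihood. Numerator for I: 0.666667·0.042971 = 0.0286474.
Normalizing constant: 0.666667·0.042971 + 0.166667·0 + 0.166667·0.166975 = 0.0564765.
P(I | observation) = 0.0286474 / 0.0564765 = 0.507244.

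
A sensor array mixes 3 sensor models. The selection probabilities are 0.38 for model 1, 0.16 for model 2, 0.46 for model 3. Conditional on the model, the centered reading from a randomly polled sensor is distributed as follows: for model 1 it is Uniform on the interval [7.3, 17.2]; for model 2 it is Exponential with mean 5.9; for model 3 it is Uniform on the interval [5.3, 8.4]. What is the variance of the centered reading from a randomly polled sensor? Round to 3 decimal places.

16.657

Per component, 1: μ=12.25, E[X²]=158.23; 2: μ=5.9, E[X²]=69.62; 3: μ=6.85, E[X²]=47.7233.
E[X] = 0.38·12.25 + 0.16·5.9 + 0.46·6.85 = 8.75.
E[X²] = 0.38·158.23 + 0.16·69.62 + 0.46·47.7233 = 93.2193.
Var(X) = E[X²] − (E[X])² = 93.2193 − 76.5625 = 16.6568.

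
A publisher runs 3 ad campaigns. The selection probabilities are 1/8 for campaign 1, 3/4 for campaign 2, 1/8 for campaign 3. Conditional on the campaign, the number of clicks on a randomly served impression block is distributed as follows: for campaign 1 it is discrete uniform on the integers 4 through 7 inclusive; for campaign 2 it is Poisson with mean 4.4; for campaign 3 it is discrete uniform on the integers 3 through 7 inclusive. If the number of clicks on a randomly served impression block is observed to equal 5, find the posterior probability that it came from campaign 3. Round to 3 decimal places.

0.137

Likelihoods P(X=5 | ·): 1: 0.25; 2: 0.168728; 3: 0.2.
Posterior ∝ prior × likelihood. Numerator for 3: 0.125·0.2 = 0.025.
Normalizing constant: 0.125·0.25 + 0.75·0.168728 + 0.125·0.2 = 0.182796.
P(3 | observation) = 0.025 / 0.182796 = 0.136765.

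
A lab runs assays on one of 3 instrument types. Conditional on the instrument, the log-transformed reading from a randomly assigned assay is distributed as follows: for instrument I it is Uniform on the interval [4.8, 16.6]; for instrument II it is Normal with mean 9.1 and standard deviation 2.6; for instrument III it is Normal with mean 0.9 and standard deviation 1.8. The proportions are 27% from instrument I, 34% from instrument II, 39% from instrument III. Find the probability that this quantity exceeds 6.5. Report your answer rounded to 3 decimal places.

Conditional on each instrument, P(X > 6.5): I: 0.855932; II: 0.841345; III: 0.000931924.
By total probability, P(X > 6.5) = 0.27·0.855932 + 0.34·0.841345 + 0.39·0.000931924 = 0.517522.

0.518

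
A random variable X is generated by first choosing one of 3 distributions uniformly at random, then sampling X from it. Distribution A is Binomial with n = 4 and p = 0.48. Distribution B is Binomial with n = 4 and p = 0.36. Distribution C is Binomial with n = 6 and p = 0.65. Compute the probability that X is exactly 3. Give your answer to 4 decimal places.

Conditional on each component, P(X = 3): A: 0.230031; B: 0.119439; C: 0.235491.
By total probability, P(X = 3) = 0.333333·0.230031 + 0.333333·0.119439 + 0.333333·0.235491 = 0.194987.

0.1950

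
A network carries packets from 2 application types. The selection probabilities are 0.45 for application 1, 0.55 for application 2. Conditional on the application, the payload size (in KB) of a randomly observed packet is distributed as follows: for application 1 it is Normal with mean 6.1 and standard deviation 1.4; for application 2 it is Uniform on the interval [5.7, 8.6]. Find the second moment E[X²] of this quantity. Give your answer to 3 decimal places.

46.129

For each component E[X²] = Var + (mean)², giving 1: 39.17; 2: 51.8233.
Overall E[X²] = 0.45·39.17 + 0.55·51.8233 = 46.1293.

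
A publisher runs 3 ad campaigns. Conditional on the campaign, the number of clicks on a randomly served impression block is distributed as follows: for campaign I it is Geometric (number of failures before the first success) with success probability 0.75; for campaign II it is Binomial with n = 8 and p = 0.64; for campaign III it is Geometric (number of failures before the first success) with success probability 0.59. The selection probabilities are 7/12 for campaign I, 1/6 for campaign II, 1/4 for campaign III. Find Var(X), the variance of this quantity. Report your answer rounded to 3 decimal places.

3.923

Per component, I: μ=0.333333, E[X²]=0.555556; II: μ=5.12, E[X²]=28.0576; III: μ=0.694915, E[X²]=1.66073.
E[X] = 0.583333·0.333333 + 0.166667·5.12 + 0.25·0.694915 = 1.22151.
E[X²] = 0.583333·0.555556 + 0.166667·28.0576 + 0.25·1.66073 = 5.41552.
Var(X) = E[X²] − (E[X])² = 5.41552 − 1.49208 = 3.92344.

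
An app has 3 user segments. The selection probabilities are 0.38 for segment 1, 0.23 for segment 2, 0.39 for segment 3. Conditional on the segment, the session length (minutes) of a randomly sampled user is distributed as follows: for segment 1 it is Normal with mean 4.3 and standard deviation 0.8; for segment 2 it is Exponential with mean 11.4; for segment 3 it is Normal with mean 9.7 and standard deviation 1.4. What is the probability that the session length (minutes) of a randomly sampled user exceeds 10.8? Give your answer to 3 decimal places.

Conditional on each segment, P(X > 10.8): 1: 2.22045e-16; 2: 0.38776; 3: 0.216017.
By total probability, P(X > 10.8) = 0.38·2.22045e-16 + 0.23·0.38776 + 0.39·0.216017 = 0.173432.

0.173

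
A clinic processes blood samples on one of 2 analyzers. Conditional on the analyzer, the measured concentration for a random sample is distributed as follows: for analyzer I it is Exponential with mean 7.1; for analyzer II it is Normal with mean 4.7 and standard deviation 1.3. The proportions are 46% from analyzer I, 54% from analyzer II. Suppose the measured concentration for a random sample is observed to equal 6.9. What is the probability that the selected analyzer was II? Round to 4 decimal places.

Likelihoods f(6.9 | ·): I: 0.0532943; II: 0.0732955.
Posterior ∝ prior × likelihood. Numerator for II: 0.54·0.0732955 = 0.0395796.
Normalizing constant: 0.46·0.0532943 + 0.54·0.0732955 = 0.064095.
P(II | observation) = 0.0395796 / 0.064095 = 0.617515.

0.6175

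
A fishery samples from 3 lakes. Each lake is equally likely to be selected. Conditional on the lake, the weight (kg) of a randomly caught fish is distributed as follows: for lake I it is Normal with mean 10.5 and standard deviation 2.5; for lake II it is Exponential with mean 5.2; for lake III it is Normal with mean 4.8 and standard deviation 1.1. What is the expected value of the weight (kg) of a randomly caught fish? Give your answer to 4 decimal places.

6.8333

Component means — I: 10.5; II: 5.2; III: 4.8.
E[X] = 0.333333·10.5 + 0.333333·5.2 + 0.333333·4.8 = 6.83333.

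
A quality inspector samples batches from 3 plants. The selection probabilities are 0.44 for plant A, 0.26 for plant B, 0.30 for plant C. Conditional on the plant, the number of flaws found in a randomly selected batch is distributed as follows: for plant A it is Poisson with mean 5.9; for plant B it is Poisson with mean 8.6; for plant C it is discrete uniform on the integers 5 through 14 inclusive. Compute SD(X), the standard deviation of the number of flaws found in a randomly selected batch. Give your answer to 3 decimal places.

Per component, A: μ=5.9, E[X²]=40.71; B: μ=8.6, E[X²]=82.56; C: μ=9.5, E[X²]=98.5.
E[X] = 0.44·5.9 + 0.26·8.6 + 0.3·9.5 = 7.682.
E[X²] = 0.44·40.71 + 0.26·82.56 + 0.3·98.5 = 68.928.
Var(X) = E[X²] − (E[X])² = 68.928 − 59.0131 = 9.91488.
SD(X) = √9.91488 = 3.14879.

3.149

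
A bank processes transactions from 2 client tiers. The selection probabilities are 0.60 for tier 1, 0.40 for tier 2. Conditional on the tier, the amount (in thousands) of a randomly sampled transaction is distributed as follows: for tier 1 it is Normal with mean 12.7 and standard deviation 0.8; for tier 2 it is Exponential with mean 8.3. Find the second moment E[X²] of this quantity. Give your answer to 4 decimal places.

152.2700

For each component E[X²] = Var + (mean)², giving 1: 161.93; 2: 137.78.
Overall E[X²] = 0.6·161.93 + 0.4·137.78 = 152.27.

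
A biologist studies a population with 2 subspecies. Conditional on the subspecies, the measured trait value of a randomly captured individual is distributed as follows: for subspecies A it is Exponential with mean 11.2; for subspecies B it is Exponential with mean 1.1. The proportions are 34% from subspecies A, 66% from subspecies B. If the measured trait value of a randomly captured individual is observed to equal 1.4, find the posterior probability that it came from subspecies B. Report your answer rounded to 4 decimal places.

Likelihoods f(1.4 | ·): A: 0.0787944; B: 0.254606.
Posterior ∝ prior × likelihood. Numerator for B: 0.66·0.254606 = 0.16804.
Normalizing constant: 0.34·0.0787944 + 0.66·0.254606 = 0.19483.
P(B | observation) = 0.16804 / 0.19483 = 0.862495.

0.8625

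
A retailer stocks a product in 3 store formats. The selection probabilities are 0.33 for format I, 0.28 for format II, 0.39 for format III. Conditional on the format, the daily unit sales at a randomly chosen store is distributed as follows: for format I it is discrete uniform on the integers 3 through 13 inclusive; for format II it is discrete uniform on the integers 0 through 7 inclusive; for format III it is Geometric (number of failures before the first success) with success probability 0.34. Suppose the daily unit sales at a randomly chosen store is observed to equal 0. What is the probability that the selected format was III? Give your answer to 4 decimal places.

Likelihoods P(X=0 | ·): I: 0; II: 0.125; III: 0.34.
Posterior ∝ prior × likelihood. Numerator for III: 0.39·0.34 = 0.1326.
Normalizing constant: 0.33·0 + 0.28·0.125 + 0.39·0.34 = 0.1676.
P(III | observation) = 0.1326 / 0.1676 = 0.791169.

0.7912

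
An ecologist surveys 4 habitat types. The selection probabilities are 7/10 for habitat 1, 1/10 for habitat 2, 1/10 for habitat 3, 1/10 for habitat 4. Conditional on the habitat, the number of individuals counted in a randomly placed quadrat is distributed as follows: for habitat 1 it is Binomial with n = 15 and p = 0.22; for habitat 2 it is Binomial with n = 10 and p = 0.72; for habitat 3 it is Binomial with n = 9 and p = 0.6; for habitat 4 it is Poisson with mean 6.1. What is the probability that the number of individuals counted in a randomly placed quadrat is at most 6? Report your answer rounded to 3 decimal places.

0.845

Conditional on each habitat, P(X ≤ 6): 1: 0.970182; 2: 0.297941; 3: 0.768213; 4: 0.590245.
By total probability, P(X ≤ 6) = 0.7·0.970182 + 0.1·0.297941 + 0.1·0.768213 + 0.1·0.590245 = 0.844767.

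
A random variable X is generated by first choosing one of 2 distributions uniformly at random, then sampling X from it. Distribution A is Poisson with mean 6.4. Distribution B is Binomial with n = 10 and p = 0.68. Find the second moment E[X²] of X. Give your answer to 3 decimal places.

47.888

For each component E[X²] = Var + (mean)², giving A: 47.36; B: 48.416.
Overall E[X²] = 0.5·47.36 + 0.5·48.416 = 47.888.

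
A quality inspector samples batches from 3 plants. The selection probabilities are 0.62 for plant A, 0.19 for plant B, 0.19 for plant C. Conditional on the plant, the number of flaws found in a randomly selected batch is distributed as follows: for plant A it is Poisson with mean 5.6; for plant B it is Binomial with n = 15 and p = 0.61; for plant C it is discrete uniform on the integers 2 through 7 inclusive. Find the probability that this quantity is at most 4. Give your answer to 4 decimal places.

Conditional on each plant, P(X ≤ 4): A: 0.34215; B: 0.00748551; C: 0.5.
By total probability, P(X ≤ 4) = 0.62·0.34215 + 0.19·0.00748551 + 0.19·0.5 = 0.308555.

0.3086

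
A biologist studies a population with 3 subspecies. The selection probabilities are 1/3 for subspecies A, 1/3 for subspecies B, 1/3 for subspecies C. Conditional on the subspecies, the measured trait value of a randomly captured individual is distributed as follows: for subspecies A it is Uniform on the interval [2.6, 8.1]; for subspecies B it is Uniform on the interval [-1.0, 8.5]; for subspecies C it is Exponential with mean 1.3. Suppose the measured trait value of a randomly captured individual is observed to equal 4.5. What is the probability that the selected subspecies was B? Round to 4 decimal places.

0.3382

Likelihoods f(4.5 | ·): A: 0.181818; B: 0.105263; C: 0.0241396.
Posterior ∝ prior × likelihood. Numerator for B: 0.333333·0.105263 = 0.0350877.
Normalizing constant: 0.333333·0.181818 + 0.333333·0.105263 + 0.333333·0.0241396 = 0.10374.
P(B | observation) = 0.0350877 / 0.10374 = 0.338226.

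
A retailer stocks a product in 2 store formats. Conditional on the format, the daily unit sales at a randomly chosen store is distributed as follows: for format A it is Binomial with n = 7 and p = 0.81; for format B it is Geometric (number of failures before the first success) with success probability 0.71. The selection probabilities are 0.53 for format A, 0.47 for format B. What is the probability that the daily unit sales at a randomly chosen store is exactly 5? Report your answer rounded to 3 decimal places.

Conditional on each format, P(X = 5): A: 0.264333; B: 0.00145629.
By total probability, P(X = 5) = 0.53·0.264333 + 0.47·0.00145629 = 0.140781.

0.141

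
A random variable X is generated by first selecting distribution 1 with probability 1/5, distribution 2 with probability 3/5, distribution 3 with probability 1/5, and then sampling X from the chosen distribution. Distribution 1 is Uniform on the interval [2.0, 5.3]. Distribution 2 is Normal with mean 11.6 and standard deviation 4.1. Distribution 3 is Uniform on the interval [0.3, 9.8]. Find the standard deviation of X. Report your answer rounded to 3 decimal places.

Per component, 1: μ=3.65, E[X²]=14.23; 2: μ=11.6, E[X²]=151.37; 3: μ=5.05, E[X²]=33.0233.
E[X] = 0.2·3.65 + 0.6·11.6 + 0.2·5.05 = 8.7.
E[X²] = 0.2·14.23 + 0.6·151.37 + 0.2·33.0233 = 100.273.
Var(X) = E[X²] − (E[X])² = 100.273 − 75.69 = 24.5827.
SD(X) = √24.5827 = 4.95809.

4.958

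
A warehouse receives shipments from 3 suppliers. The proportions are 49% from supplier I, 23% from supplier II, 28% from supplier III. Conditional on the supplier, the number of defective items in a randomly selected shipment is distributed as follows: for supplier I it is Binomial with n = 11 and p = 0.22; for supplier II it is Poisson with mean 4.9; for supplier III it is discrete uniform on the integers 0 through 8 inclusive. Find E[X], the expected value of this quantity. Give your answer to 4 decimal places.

3.4328

Component means — I: 2.42; II: 4.9; III: 4.
E[X] = 0.49·2.42 + 0.23·4.9 + 0.28·4 = 3.4328.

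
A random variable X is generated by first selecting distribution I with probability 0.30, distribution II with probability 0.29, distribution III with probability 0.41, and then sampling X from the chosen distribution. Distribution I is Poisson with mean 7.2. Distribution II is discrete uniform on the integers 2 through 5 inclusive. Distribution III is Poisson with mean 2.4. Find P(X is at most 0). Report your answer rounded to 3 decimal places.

Conditional on each component, P(X ≤ 0): I: 0.000746586; II: 0; III: 0.090718.
By total probability, P(X ≤ 0) = 0.3·0.000746586 + 0.29·0 + 0.41·0.090718 = 0.0374183.

0.037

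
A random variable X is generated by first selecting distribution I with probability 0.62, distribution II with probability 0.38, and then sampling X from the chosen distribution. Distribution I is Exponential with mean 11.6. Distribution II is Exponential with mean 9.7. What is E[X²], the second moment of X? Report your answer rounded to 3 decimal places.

For each component E[X²] = Var + (mean)², giving I: 269.12; II: 188.18.
Overall E[X²] = 0.62·269.12 + 0.38·188.18 = 238.363.

238.363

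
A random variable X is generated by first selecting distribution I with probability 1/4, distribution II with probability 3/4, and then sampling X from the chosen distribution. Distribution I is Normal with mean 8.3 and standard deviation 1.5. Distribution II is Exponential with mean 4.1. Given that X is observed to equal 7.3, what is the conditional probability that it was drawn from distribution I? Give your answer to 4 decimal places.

0.6333

Likelihoods f(7.3 | ·): I: 0.212965; II: 0.0411112.
Posterior ∝ prior × likelihood. Numerator for I: 0.25·0.212965 = 0.0532413.
Normalizing constant: 0.25·0.212965 + 0.75·0.0411112 = 0.0840747.
P(I | observation) = 0.0532413 / 0.0840747 = 0.633262.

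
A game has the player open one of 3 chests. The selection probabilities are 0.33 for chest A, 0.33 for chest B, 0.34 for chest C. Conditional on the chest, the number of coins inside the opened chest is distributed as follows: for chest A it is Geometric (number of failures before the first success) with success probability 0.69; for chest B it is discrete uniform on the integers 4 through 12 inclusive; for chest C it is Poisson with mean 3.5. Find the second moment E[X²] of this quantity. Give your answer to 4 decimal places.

28.9565

For each component E[X²] = Var + (mean)², giving A: 0.852972; B: 70.6667; C: 15.75.
Overall E[X²] = 0.33·0.852972 + 0.33·70.6667 + 0.34·15.75 = 28.9565.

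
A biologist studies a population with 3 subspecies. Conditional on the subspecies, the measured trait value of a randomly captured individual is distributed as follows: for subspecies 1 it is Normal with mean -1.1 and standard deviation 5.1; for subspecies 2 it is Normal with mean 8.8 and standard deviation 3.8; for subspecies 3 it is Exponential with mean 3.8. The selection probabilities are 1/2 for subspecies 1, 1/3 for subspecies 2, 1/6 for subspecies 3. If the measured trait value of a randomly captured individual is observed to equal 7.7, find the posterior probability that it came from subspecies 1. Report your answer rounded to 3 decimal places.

0.183

Likelihoods f(7.7 | ·): 1: 0.0176532; 2: 0.100677; 3: 0.0346895.
Posterior ∝ prior × likelihood. Numerator for 1: 0.5·0.0176532 = 0.00882661.
Normalizing constant: 0.5·0.0176532 + 0.333333·0.100677 + 0.166667·0.0346895 = 0.0481672.
P(1 | observation) = 0.00882661 / 0.0481672 = 0.183249.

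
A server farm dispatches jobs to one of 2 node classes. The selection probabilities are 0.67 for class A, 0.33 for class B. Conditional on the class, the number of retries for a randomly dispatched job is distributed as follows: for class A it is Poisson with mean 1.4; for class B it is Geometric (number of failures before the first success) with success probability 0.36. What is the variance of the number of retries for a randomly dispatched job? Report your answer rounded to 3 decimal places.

2.599

Per component, A: μ=1.4, E[X²]=3.36; B: μ=1.77778, E[X²]=8.09877.
E[X] = 0.67·1.4 + 0.33·1.77778 = 1.52467.
E[X²] = 0.67·3.36 + 0.33·8.09877 = 4.92379.
Var(X) = E[X²] − (E[X])² = 4.92379 − 2.32461 = 2.59918.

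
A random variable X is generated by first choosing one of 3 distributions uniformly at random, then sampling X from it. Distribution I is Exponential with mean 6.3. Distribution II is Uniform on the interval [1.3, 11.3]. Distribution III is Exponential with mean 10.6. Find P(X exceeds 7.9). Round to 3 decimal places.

0.367

Conditional on each component, P(X > 7.9): I: 0.28537; II: 0.34; III: 0.4746.
By total probability, P(X > 7.9) = 0.333333·0.28537 + 0.333333·0.34 + 0.333333·0.4746 = 0.366657.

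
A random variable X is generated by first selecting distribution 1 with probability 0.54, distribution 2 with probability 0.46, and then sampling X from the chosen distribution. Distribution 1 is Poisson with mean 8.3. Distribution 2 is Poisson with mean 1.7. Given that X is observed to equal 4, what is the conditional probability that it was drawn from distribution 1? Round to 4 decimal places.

0.4757

Likelihoods P(X=4 | ·): 1: 0.0491425; 2: 0.0635746.
Posterior ∝ prior × likelihood. Numerator for 1: 0.54·0.0491425 = 0.0265369.
Normalizing constant: 0.54·0.0491425 + 0.46·0.0635746 = 0.0557813.
P(1 | observation) = 0.0265369 / 0.0557813 = 0.475732.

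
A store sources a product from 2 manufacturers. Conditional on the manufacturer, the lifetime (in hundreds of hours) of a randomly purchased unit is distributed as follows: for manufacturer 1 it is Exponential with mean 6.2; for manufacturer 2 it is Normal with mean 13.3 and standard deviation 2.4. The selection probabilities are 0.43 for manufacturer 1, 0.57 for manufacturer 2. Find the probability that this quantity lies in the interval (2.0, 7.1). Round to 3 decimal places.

Conditional on each manufacturer, P(2.0 < X < 7.1): 1: 0.406105; 2: 0.00489129.
By total probability, P(2.0 < X < 7.1) = 0.43·0.406105 + 0.57·0.00489129 = 0.177413.

0.177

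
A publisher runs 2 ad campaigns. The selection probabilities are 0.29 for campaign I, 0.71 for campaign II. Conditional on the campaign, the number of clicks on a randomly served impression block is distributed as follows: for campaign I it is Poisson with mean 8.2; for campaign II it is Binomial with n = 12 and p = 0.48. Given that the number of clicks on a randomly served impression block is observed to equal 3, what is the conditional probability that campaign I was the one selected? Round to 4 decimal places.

Likelihoods P(X=3 | ·): I: 0.0252392; II: 0.0676358.
Posterior ∝ prior × likelihood. Numerator for I: 0.29·0.0252392 = 0.00731937.
Normalizing constant: 0.29·0.0252392 + 0.71·0.0676358 = 0.0553408.
P(I | observation) = 0.00731937 / 0.0553408 = 0.13226.

0.1323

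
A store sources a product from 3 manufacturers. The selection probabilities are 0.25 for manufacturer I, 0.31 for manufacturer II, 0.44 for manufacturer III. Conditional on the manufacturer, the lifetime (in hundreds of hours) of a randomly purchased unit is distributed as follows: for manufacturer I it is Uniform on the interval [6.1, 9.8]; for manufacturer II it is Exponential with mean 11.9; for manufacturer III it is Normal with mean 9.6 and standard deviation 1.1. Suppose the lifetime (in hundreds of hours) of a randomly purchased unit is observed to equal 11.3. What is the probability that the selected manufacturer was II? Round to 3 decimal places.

0.173

Likelihoods f(11.3 | ·): I: 0; II: 0.0325129; III: 0.109869.
Posterior ∝ prior × likelihood. Numerator for II: 0.31·0.0325129 = 0.010079.
Normalizing constant: 0.25·0 + 0.31·0.0325129 + 0.44·0.109869 = 0.0584215.
P(II | observation) = 0.010079 / 0.0584215 = 0.172522.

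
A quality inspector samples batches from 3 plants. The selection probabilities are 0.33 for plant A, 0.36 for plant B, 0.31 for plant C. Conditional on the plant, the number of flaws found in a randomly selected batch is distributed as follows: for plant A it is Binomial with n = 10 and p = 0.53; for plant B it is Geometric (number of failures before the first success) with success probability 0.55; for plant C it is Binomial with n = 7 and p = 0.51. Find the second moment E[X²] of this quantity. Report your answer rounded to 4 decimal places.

For each component E[X²] = Var + (mean)², giving A: 30.581; B: 2.15702; C: 14.4942.
Overall E[X²] = 0.33·30.581 + 0.36·2.15702 + 0.31·14.4942 = 15.3615.

15.3615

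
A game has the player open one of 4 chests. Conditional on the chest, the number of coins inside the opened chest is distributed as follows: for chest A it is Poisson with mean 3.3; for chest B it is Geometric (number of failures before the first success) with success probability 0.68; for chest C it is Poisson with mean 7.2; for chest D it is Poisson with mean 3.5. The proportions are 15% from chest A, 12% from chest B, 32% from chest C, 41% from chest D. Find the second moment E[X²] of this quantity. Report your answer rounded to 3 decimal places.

For each component E[X²] = Var + (mean)², giving A: 14.19; B: 0.913495; C: 59.04; D: 15.75.
Overall E[X²] = 0.15·14.19 + 0.12·0.913495 + 0.32·59.04 + 0.41·15.75 = 27.5884.

27.588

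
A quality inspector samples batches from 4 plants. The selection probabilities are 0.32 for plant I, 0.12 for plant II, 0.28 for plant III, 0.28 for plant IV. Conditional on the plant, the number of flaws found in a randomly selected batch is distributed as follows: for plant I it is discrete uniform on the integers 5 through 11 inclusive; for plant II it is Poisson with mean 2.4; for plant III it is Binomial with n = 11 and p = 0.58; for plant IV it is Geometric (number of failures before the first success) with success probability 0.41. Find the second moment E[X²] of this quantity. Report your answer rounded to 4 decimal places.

For each component E[X²] = Var + (mean)², giving I: 68; II: 8.16; III: 43.384; IV: 5.58061.
Overall E[X²] = 0.32·68 + 0.12·8.16 + 0.28·43.384 + 0.28·5.58061 = 36.4493.

36.4493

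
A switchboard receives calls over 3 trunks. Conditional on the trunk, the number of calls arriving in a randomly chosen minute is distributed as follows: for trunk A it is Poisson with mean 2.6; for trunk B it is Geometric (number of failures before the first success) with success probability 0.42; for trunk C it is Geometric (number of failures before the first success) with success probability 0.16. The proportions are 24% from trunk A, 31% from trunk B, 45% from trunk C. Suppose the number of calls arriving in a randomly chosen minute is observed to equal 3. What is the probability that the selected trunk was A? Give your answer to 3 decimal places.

Likelihoods P(X=3 | ·): A: 0.217572; B: 0.081947; C: 0.0948326.
Posterior ∝ prior × likelihood. Numerator for A: 0.24·0.217572 = 0.0522173.
Normalizing constant: 0.24·0.217572 + 0.31·0.081947 + 0.45·0.0948326 = 0.120296.
P(A | observation) = 0.0522173 / 0.120296 = 0.434075.

0.434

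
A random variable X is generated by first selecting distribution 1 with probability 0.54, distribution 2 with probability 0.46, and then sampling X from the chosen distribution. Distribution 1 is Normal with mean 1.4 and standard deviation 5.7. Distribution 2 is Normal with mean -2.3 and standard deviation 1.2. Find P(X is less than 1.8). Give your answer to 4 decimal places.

Conditional on each component, P(X < 1.8): 1: 0.527973; 2: 0.999683.
By total probability, P(X < 1.8) = 0.54·0.527973 + 0.46·0.999683 = 0.74496.

0.7450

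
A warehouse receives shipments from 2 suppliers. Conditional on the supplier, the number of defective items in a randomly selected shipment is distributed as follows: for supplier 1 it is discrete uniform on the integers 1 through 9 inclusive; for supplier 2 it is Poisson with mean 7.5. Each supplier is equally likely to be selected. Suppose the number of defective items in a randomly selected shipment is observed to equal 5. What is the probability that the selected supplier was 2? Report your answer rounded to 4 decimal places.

0.4961

Likelihoods P(X=5 | ·): 1: 0.111111; 2: 0.109375.
Posterior ∝ prior × likelihood. Numerator for 2: 0.5·0.109375 = 0.0546873.
Normalizing constant: 0.5·0.111111 + 0.5·0.109375 = 0.110243.
P(2 | observation) = 0.0546873 / 0.110243 = 0.496062.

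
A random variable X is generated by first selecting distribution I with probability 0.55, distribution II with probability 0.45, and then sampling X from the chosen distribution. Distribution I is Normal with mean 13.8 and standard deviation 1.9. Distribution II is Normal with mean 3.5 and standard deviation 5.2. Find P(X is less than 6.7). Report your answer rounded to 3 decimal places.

0.329

Conditional on each component, P(X < 6.7): I: 9.31729e-05; II: 0.73085.
By total probability, P(X < 6.7) = 0.55·9.31729e-05 + 0.45·0.73085 = 0.328934.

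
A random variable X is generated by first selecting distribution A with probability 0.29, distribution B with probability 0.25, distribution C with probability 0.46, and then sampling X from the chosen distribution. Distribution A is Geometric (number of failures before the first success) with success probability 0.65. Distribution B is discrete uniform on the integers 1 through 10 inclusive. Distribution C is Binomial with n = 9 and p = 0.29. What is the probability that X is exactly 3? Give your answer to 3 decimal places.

Conditional on each component, P(X = 3): A: 0.0278687; B: 0.1; C: 0.262436.
By total probability, P(X = 3) = 0.29·0.0278687 + 0.25·0.1 + 0.46·0.262436 = 0.153802.

0.154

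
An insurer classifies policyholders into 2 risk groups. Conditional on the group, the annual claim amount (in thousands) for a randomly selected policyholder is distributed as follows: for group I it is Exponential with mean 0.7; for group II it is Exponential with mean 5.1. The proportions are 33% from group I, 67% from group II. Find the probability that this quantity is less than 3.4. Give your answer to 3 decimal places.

0.653

Conditional on each group, P(X < 3.4): I: 0.992227; II: 0.486583.
By total probability, P(X < 3.4) = 0.33·0.992227 + 0.67·0.486583 = 0.653446.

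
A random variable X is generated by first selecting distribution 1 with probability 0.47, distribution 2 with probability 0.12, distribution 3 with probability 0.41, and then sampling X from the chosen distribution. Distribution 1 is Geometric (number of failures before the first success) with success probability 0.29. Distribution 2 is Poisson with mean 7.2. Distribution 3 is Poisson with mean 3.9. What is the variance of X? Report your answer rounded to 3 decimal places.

8.646

Per component, 1: μ=2.44828, E[X²]=14.4364; 2: μ=7.2, E[X²]=59.04; 3: μ=3.9, E[X²]=19.11.
E[X] = 0.47·2.44828 + 0.12·7.2 + 0.41·3.9 = 3.61369.
E[X²] = 0.47·14.4364 + 0.12·59.04 + 0.41·19.11 = 21.705.
Var(X) = E[X²] − (E[X])² = 21.705 − 13.0588 = 8.64625.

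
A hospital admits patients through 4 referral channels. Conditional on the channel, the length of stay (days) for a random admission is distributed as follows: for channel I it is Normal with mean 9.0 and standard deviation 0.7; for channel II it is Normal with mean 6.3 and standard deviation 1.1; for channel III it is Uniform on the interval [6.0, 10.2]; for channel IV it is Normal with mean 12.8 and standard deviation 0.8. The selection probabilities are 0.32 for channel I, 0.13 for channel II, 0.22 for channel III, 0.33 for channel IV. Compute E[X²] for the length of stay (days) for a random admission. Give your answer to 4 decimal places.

For each component E[X²] = Var + (mean)², giving I: 81.49; II: 40.9; III: 67.08; IV: 164.48.
Overall E[X²] = 0.32·81.49 + 0.13·40.9 + 0.22·67.08 + 0.33·164.48 = 100.43.

100.4298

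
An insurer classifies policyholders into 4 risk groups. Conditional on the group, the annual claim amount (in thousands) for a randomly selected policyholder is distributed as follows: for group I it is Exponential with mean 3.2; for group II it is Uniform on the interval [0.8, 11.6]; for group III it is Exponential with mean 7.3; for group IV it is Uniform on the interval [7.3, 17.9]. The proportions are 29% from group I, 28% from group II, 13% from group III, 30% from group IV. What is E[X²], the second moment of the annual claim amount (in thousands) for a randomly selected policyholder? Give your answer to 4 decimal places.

83.7164

For each component E[X²] = Var + (mean)², giving I: 20.48; II: 48.16; III: 106.58; IV: 168.123.
Overall E[X²] = 0.29·20.48 + 0.28·48.16 + 0.13·106.58 + 0.3·168.123 = 83.7164.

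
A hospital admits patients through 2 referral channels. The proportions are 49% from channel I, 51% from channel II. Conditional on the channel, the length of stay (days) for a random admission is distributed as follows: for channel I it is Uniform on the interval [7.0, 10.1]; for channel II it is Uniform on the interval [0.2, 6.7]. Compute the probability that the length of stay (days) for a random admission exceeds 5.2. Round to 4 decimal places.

Conditional on each channel, P(X > 5.2): I: 1; II: 0.230769.
By total probability, P(X > 5.2) = 0.49·1 + 0.51·0.230769 = 0.607692.

0.6077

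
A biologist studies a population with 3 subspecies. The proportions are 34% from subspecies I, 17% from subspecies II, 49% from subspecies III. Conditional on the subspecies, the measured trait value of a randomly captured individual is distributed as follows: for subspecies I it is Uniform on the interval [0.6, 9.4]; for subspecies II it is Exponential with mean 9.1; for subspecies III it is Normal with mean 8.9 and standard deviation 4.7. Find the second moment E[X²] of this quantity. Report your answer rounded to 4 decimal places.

For each component E[X²] = Var + (mean)², giving I: 31.4533; II: 165.62; III: 101.3.
Overall E[X²] = 0.34·31.4533 + 0.17·165.62 + 0.49·101.3 = 88.4865.

88.4865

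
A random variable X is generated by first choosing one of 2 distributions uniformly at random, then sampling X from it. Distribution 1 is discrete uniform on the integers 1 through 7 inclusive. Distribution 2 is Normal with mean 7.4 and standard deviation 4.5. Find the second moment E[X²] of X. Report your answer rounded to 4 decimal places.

For each component E[X²] = Var + (mean)², giving 1: 20; 2: 75.01.
Overall E[X²] = 0.5·20 + 0.5·75.01 = 47.505.

47.5050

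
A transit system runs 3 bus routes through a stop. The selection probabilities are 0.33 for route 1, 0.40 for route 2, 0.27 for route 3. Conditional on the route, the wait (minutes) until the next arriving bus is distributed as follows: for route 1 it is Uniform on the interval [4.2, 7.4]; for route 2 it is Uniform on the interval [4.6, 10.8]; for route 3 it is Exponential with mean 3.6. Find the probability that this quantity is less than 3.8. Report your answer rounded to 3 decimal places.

0.176

Conditional on each route, P(X < 3.8): 1: 0; 2: 0; 3: 0.652001.
By total probability, P(X < 3.8) = 0.33·0 + 0.4·0 + 0.27·0.652001 = 0.17604.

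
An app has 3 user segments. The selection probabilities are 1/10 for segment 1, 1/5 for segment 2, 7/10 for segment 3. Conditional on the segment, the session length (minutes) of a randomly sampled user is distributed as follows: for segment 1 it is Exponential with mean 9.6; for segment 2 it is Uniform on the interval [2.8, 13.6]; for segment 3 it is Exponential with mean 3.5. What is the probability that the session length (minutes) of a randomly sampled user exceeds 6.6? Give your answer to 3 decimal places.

0.286

Conditional on each segment, P(X > 6.6): 1: 0.502832; 2: 0.648148; 3: 0.151721.
By total probability, P(X > 6.6) = 0.1·0.502832 + 0.2·0.648148 + 0.7·0.151721 = 0.286117.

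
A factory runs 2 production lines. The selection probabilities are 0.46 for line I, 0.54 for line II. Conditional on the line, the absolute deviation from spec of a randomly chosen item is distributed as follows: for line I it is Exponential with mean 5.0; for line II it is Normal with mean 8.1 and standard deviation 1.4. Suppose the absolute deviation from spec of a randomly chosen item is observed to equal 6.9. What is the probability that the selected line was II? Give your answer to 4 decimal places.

Likelihoods f(6.9 | ·): I: 0.0503157; II: 0.197354.
Posterior ∝ prior × likelihood. Numerator for II: 0.54·0.197354 = 0.106571.
Normalizing constant: 0.46·0.0503157 + 0.54·0.197354 = 0.129716.
P(II | observation) = 0.106571 / 0.129716 = 0.82157.

0.8216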